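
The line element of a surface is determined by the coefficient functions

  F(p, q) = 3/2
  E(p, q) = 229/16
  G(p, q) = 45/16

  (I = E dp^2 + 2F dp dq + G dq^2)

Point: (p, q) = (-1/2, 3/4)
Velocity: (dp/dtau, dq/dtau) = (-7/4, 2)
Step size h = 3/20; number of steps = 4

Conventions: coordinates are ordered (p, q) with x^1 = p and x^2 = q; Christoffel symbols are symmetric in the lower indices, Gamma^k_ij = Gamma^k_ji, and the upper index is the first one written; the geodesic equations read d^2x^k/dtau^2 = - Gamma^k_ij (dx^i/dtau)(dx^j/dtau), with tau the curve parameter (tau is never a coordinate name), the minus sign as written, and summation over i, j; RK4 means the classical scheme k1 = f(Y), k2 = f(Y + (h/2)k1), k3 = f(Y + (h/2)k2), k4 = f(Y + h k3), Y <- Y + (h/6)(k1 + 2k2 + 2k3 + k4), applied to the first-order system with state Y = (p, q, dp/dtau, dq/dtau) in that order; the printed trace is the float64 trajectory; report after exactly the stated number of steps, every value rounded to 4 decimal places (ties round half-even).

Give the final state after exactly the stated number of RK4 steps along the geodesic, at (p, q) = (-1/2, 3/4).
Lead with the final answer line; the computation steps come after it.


Answer: p = -1.5500, q = 1.9500, dp/dtau = -1.7500, dq/dtau = 2.0000

f(Y) = (dp/dtau, dq/dtau, -Gamma^p_ij Y'^i Y'^j, -Gamma^q_ij Y'^i Y'^j) with the Gammas evaluated at the stage position; h = 0.150000; intermediate values shown to 6 dp
step 0: p = -0.5000, q = 0.7500, dp/dtau = -1.7500, dq/dtau = 2.0000
step 1:
  k1: at (p, q) = (-0.500000, 0.750000), (dp/dtau, dq/dtau) = (-1.750000, 2.000000); Gamma_ppp = 0.000000, Gamma_ppq = 0.000000, Gamma_pqq = 0.000000, Gamma_qpp = 0.000000, Gamma_qpq = 0.000000, Gamma_qqq = 0.000000; k1 = (-1.750000, 2.000000, 0.000000, 0.000000)
  k2: at (p, q) = (-0.631250, 0.900000), (dp/dtau, dq/dtau) = (-1.750000, 2.000000); Gamma_ppp = 0.000000, Gamma_ppq = 0.000000, Gamma_pqq = 0.000000, Gamma_qpp = 0.000000, Gamma_qpq = 0.000000, Gamma_qqq = 0.000000; k2 = (-1.750000, 2.000000, 0.000000, 0.000000)
  k3: at (p, q) = (-0.631250, 0.900000), (dp/dtau, dq/dtau) = (-1.750000, 2.000000); Gamma_ppp = 0.000000, Gamma_ppq = 0.000000, Gamma_pqq = 0.000000, Gamma_qpp = 0.000000, Gamma_qpq = 0.000000, Gamma_qqq = 0.000000; k3 = (-1.750000, 2.000000, 0.000000, 0.000000)
  k4: at (p, q) = (-0.762500, 1.050000), (dp/dtau, dq/dtau) = (-1.750000, 2.000000); Gamma_ppp = 0.000000, Gamma_ppq = 0.000000, Gamma_pqq = 0.000000, Gamma_qpp = 0.000000, Gamma_qpq = 0.000000, Gamma_qqq = 0.000000; k4 = (-1.750000, 2.000000, 0.000000, 0.000000)
  Y <- Y + (h/6)(k1 + 2k2 + 2k3 + k4): p = -0.7625, q = 1.0500, dp/dtau = -1.7500, dq/dtau = 2.0000
step 2:
  k1: at (p, q) = (-0.762500, 1.050000), (dp/dtau, dq/dtau) = (-1.750000, 2.000000); Gamma_ppp = 0.000000, Gamma_ppq = 0.000000, Gamma_pqq = 0.000000, Gamma_qpp = 0.000000, Gamma_qpq = 0.000000, Gamma_qqq = 0.000000; k1 = (-1.750000, 2.000000, 0.000000, 0.000000)
  k2: at (p, q) = (-0.893750, 1.200000), (dp/dtau, dq/dtau) = (-1.750000, 2.000000); Gamma_ppp = 0.000000, Gamma_ppq = 0.000000, Gamma_pqq = 0.000000, Gamma_qpp = 0.000000, Gamma_qpq = 0.000000, Gamma_qqq = 0.000000; k2 = (-1.750000, 2.000000, 0.000000, 0.000000)
  k3: at (p, q) = (-0.893750, 1.200000), (dp/dtau, dq/dtau) = (-1.750000, 2.000000); Gamma_ppp = 0.000000, Gamma_ppq = 0.000000, Gamma_pqq = 0.000000, Gamma_qpp = 0.000000, Gamma_qpq = 0.000000, Gamma_qqq = 0.000000; k3 = (-1.750000, 2.000000, 0.000000, 0.000000)
  k4: at (p, q) = (-1.025000, 1.350000), (dp/dtau, dq/dtau) = (-1.750000, 2.000000); Gamma_ppp = 0.000000, Gamma_ppq = 0.000000, Gamma_pqq = 0.000000, Gamma_qpp = 0.000000, Gamma_qpq = 0.000000, Gamma_qqq = 0.000000; k4 = (-1.750000, 2.000000, 0.000000, 0.000000)
  Y <- Y + (h/6)(k1 + 2k2 + 2k3 + k4): p = -1.0250, q = 1.3500, dp/dtau = -1.7500, dq/dtau = 2.0000
step 3:
  k1: at (p, q) = (-1.025000, 1.350000), (dp/dtau, dq/dtau) = (-1.750000, 2.000000); Gamma_ppp = 0.000000, Gamma_ppq = 0.000000, Gamma_pqq = 0.000000, Gamma_qpp = 0.000000, Gamma_qpq = 0.000000, Gamma_qqq = 0.000000; k1 = (-1.750000, 2.000000, 0.000000, 0.000000)
  k2: at (p, q) = (-1.156250, 1.500000), (dp/dtau, dq/dtau) = (-1.750000, 2.000000); Gamma_ppp = 0.000000, Gamma_ppq = 0.000000, Gamma_pqq = 0.000000, Gamma_qpp = 0.000000, Gamma_qpq = 0.000000, Gamma_qqq = 0.000000; k2 = (-1.750000, 2.000000, 0.000000, 0.000000)
  k3: at (p, q) = (-1.156250, 1.500000), (dp/dtau, dq/dtau) = (-1.750000, 2.000000); Gamma_ppp = 0.000000, Gamma_ppq = 0.000000, Gamma_pqq = 0.000000, Gamma_qpp = 0.000000, Gamma_qpq = 0.000000, Gamma_qqq = 0.000000; k3 = (-1.750000, 2.000000, 0.000000, 0.000000)
  k4: at (p, q) = (-1.287500, 1.650000), (dp/dtau, dq/dtau) = (-1.750000, 2.000000); Gamma_ppp = 0.000000, Gamma_ppq = 0.000000, Gamma_pqq = 0.000000, Gamma_qpp = 0.000000, Gamma_qpq = 0.000000, Gamma_qqq = 0.000000; k4 = (-1.750000, 2.000000, 0.000000, 0.000000)
  Y <- Y + (h/6)(k1 + 2k2 + 2k3 + k4): p = -1.2875, q = 1.6500, dp/dtau = -1.7500, dq/dtau = 2.0000
step 4:
  k1: at (p, q) = (-1.287500, 1.650000), (dp/dtau, dq/dtau) = (-1.750000, 2.000000); Gamma_ppp = 0.000000, Gamma_ppq = 0.000000, Gamma_pqq = 0.000000, Gamma_qpp = 0.000000, Gamma_qpq = 0.000000, Gamma_qqq = 0.000000; k1 = (-1.750000, 2.000000, 0.000000, 0.000000)
  k2: at (p, q) = (-1.418750, 1.800000), (dp/dtau, dq/dtau) = (-1.750000, 2.000000); Gamma_ppp = 0.000000, Gamma_ppq = 0.000000, Gamma_pqq = 0.000000, Gamma_qpp = 0.000000, Gamma_qpq = 0.000000, Gamma_qqq = 0.000000; k2 = (-1.750000, 2.000000, 0.000000, 0.000000)
  k3: at (p, q) = (-1.418750, 1.800000), (dp/dtau, dq/dtau) = (-1.750000, 2.000000); Gamma_ppp = 0.000000, Gamma_ppq = 0.000000, Gamma_pqq = 0.000000, Gamma_qpp = 0.000000, Gamma_qpq = 0.000000, Gamma_qqq = 0.000000; k3 = (-1.750000, 2.000000, 0.000000, 0.000000)
  k4: at (p, q) = (-1.550000, 1.950000), (dp/dtau, dq/dtau) = (-1.750000, 2.000000); Gamma_ppp = 0.000000, Gamma_ppq = 0.000000, Gamma_pqq = 0.000000, Gamma_qpp = 0.000000, Gamma_qpq = 0.000000, Gamma_qqq = 0.000000; k4 = (-1.750000, 2.000000, 0.000000, 0.000000)
  Y <- Y + (h/6)(k1 + 2k2 + 2k3 + k4): p = -1.5500, q = 1.9500, dp/dtau = -1.7500, dq/dtau = 2.0000


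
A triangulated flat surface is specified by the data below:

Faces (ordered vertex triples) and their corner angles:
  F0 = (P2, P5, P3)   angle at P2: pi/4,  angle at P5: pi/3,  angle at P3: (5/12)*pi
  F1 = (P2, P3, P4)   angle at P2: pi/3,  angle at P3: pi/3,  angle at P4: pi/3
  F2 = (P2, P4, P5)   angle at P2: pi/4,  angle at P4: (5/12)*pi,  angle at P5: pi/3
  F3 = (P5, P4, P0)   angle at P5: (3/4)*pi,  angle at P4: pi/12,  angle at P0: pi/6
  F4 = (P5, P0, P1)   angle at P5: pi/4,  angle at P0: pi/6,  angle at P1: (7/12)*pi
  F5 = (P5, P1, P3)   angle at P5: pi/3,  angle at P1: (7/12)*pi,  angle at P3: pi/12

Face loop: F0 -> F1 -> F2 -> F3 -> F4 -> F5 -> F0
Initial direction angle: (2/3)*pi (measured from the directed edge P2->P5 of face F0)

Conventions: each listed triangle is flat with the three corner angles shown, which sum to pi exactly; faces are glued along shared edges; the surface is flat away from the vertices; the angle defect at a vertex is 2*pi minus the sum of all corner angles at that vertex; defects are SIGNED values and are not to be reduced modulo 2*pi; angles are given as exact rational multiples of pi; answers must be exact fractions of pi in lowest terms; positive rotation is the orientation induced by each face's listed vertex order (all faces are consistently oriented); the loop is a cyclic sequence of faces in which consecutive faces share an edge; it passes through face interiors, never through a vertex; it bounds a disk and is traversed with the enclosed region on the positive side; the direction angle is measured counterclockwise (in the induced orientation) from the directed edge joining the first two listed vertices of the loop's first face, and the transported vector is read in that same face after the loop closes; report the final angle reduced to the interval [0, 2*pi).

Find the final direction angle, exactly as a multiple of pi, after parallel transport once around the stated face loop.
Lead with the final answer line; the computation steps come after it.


Answer: final direction angle = (11/6)*pi

enclosed vertex P2: corner angles sum to (5/6)*pi, defect = 2*pi - (5/6)*pi = (7/6)*pi
enclosed vertex P5: corner angles sum to 2*pi, defect = 2*pi - 2*pi = 0
by Gauss-Bonnet the loop rotates the vector by the enclosed defect sum (positive orientation, mod 2*pi)
final angle = (2/3)*pi + (7/6)*pi = (11/6)*pi (mod 2*pi)


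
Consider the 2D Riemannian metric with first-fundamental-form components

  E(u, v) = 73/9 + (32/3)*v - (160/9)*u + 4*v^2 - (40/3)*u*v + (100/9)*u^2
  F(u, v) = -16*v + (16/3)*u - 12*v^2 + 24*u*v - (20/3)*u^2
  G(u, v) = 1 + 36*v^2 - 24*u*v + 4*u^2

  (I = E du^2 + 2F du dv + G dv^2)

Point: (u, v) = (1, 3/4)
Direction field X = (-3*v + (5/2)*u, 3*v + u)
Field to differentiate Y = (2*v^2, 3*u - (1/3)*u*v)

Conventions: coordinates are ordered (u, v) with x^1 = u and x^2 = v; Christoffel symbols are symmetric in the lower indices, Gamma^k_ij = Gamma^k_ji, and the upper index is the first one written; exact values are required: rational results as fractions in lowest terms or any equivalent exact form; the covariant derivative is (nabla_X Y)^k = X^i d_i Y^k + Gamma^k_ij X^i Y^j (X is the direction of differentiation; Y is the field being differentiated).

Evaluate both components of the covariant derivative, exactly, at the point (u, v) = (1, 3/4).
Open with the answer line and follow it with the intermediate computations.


Answer: (nabla_X Y)^u = 5649/1144, (nabla_X Y)^v = 96373/6864

E = 61/36, F = -25/12, G = 29/4 at the point
E_u = -50/9, E_v = 10/3, F_u = 10, F_v = -10, G_u = -10, G_v = 30
EG - F^2 = 143/18;  g^inv = (18/143) * [[29/4, 25/12], [25/12, 61/36]]
first-kind symbols [ij,l] = (1/2)(d_i g_jl + d_j g_il - d_l g_ij): [uu,u] = E_u/2 = -25/9, [uu,v] = F_u - E_v/2 = 25/3, [uv,u] = E_v/2 = 5/3, [uv,v] = G_u/2 = -5, [vv,u] = F_v - G_u/2 = -5, [vv,v] = G_v/2 = 15
Gamma^u_ij = (G*[ij,u] - F*[ij,v])/(EG - F^2), Gamma^v_ij = (E*[ij,v] - F*[ij,u])/(EG - F^2)
Gamma_uuu = -50/143, Gamma_uuv = 30/143, Gamma_uvv = -90/143, Gamma_vuu = 150/143, Gamma_vuv = -90/143, Gamma_vvv = 270/143
X = (1/4, 13/4), Y = (9/8, 11/4) at the point


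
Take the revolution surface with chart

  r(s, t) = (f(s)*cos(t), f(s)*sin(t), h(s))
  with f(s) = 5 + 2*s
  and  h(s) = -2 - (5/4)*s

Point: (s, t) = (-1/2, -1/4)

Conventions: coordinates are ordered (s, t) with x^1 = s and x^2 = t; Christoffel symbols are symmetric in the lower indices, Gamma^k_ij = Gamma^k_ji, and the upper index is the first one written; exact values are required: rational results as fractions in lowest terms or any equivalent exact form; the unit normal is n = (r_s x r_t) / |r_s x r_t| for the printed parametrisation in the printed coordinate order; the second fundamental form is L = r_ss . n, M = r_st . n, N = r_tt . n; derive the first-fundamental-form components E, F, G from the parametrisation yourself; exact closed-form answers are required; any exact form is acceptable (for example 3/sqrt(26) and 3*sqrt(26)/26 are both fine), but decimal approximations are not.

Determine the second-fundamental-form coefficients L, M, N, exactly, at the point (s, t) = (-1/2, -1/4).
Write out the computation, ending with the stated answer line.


f = 4, f' = 2, f'' = 0, h' = -5/4, h'' = 0
E = 89/16, F = 0, G = 16; answer radicand W^2 = 89/16
unnormalised second-form numerators: l = 0, m = 0, n = -5; L = l/sqrt(89/16), and similarly M = m/sqrt(W^2), N = n/sqrt(W^2)

Answer: L = 0, M = 0, N = -20*sqrt(89)/89


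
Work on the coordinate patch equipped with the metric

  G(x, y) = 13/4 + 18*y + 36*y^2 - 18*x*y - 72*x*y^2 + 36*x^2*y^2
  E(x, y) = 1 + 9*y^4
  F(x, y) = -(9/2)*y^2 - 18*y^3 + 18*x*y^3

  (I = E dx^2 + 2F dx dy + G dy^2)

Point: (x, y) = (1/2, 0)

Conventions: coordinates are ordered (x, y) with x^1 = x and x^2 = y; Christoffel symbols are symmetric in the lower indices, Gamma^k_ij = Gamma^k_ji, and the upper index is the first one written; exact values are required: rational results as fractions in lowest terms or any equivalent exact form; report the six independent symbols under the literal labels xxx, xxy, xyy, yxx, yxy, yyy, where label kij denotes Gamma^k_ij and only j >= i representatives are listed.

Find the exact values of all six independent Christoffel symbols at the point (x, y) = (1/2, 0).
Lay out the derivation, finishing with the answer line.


E = 1, F = 0, G = 13/4 at the point
E_x = 0, E_y = 0, F_x = 0, F_y = 0, G_x = 0, G_y = 9
EG - F^2 = 13/4;  g^inv = (4/13) * [[13/4, 0], [0, 1]]
first-kind symbols [ij,l] = (1/2)(d_i g_jl + d_j g_il - d_l g_ij): [xx,x] = E_x/2 = 0, [xx,y] = F_x - E_y/2 = 0, [xy,x] = E_y/2 = 0, [xy,y] = G_x/2 = 0, [yy,x] = F_y - G_x/2 = 0, [yy,y] = G_y/2 = 9/2
Gamma^x_ij = (G*[ij,x] - F*[ij,y])/(EG - F^2), Gamma^y_ij = (E*[ij,y] - F*[ij,x])/(EG - F^2)

Answer: Gamma_xxx = 0, Gamma_xxy = 0, Gamma_xyy = 0, Gamma_yxx = 0, Gamma_yxy = 0, Gamma_yyy = 18/13


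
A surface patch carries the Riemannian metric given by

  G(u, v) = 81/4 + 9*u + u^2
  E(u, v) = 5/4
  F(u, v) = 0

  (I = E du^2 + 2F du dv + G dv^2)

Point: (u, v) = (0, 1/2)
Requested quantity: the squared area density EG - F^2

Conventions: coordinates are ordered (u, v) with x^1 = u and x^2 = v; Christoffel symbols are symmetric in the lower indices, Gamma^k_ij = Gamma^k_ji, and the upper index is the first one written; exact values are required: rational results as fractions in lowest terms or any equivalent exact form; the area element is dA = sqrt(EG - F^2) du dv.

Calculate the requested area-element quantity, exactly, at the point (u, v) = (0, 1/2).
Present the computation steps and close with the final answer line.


E = 5/4, F = 0, G = 81/4; EG - F^2 = 405/16

Answer: EG - F^2 = 405/16


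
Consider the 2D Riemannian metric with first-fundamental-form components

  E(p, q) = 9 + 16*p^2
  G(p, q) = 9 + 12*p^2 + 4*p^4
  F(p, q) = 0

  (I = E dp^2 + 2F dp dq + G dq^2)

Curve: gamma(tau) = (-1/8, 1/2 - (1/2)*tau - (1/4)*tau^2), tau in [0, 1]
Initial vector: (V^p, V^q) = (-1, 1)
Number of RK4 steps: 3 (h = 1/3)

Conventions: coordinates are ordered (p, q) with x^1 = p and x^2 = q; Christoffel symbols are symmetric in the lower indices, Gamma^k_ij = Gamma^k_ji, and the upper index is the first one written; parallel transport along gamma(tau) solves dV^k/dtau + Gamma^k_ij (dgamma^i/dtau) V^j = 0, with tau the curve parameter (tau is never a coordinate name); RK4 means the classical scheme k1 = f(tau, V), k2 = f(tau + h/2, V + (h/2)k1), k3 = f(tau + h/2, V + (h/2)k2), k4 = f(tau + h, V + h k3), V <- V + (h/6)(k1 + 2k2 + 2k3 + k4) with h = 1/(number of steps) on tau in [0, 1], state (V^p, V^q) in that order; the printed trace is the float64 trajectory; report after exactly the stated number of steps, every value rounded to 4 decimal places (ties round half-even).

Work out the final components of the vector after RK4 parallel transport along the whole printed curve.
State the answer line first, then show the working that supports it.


Answer: V^p = -0.8698, V^q = 1.1158

gamma'(tau) = (0, -1/2 - (1/2)*tau); f(tau, V)^k = -Gamma^k_ij(gamma(tau)) gamma'^i(tau) V^j; h = 1/3; intermediate values shown to 6 dp
curve data and Christoffel symbols at the stage parameters:
  tau = 0.000000: gamma = (-0.125000, 0.500000), gamma' = (0.000000, -0.500000); Gamma_ppp = -0.216216, Gamma_ppq = 0.000000, Gamma_pqq = 0.163851, Gamma_qpp = 0.000000, Gamma_qpq = -0.164948, Gamma_qqq = 0.000000
  tau = 0.166667: gamma = (-0.125000, 0.409722), gamma' = (0.000000, -0.583333); Gamma_ppp = -0.216216, Gamma_ppq = 0.000000, Gamma_pqq = 0.163851, Gamma_qpp = 0.000000, Gamma_qpq = -0.164948, Gamma_qqq = 0.000000
  tau = 0.333333: gamma = (-0.125000, 0.305556), gamma' = (0.000000, -0.666667); Gamma_ppp = -0.216216, Gamma_ppq = 0.000000, Gamma_pqq = 0.163851, Gamma_qpp = 0.000000, Gamma_qpq = -0.164948, Gamma_qqq = 0.000000
  tau = 0.500000: gamma = (-0.125000, 0.187500), gamma' = (0.000000, -0.750000); Gamma_ppp = -0.216216, Gamma_ppq = 0.000000, Gamma_pqq = 0.163851, Gamma_qpp = 0.000000, Gamma_qpq = -0.164948, Gamma_qqq = 0.000000
  tau = 0.666667: gamma = (-0.125000, 0.055556), gamma' = (0.000000, -0.833333); Gamma_ppp = -0.216216, Gamma_ppq = 0.000000, Gamma_pqq = 0.163851, Gamma_qpp = 0.000000, Gamma_qpq = -0.164948, Gamma_qqq = 0.000000
  tau = 0.833333: gamma = (-0.125000, -0.090278), gamma' = (0.000000, -0.916667); Gamma_ppp = -0.216216, Gamma_ppq = 0.000000, Gamma_pqq = 0.163851, Gamma_qpp = 0.000000, Gamma_qpq = -0.164948, Gamma_qqq = 0.000000
  tau = 1.000000: gamma = (-0.125000, -0.250000), gamma' = (0.000000, -1.000000); Gamma_ppp = -0.216216, Gamma_ppq = 0.000000, Gamma_pqq = 0.163851, Gamma_qpp = 0.000000, Gamma_qpq = -0.164948, Gamma_qqq = 0.000000
step 0: V^p = -1.0000, V^q = 1.0000
step 1: k1 = (0.081926, 0.082474), k2 = (0.096894, 0.094906), k3 = (0.097092, 0.094666), k4 = (0.112681, 0.106407); V <- V + (h/6)(k1 + 2k2 + 2k3 + k4): V^p = -0.9676, V^q = 1.0316
step 2: k1 = (0.112681, 0.106407), k2 = (0.128946, 0.117384), k3 = (0.129171, 0.117049), k4 = (0.146179, 0.127090); V <- V + (h/6)(k1 + 2k2 + 2k3 + k4): V^p = -0.9246, V^q = 1.0706
step 3: k1 = (0.146180, 0.127089), k2 = (0.163979, 0.136114), k3 = (0.164205, 0.135666), k4 = (0.182825, 0.143479); V <- V + (h/6)(k1 + 2k2 + 2k3 + k4): V^p = -0.8698, V^q = 1.1158


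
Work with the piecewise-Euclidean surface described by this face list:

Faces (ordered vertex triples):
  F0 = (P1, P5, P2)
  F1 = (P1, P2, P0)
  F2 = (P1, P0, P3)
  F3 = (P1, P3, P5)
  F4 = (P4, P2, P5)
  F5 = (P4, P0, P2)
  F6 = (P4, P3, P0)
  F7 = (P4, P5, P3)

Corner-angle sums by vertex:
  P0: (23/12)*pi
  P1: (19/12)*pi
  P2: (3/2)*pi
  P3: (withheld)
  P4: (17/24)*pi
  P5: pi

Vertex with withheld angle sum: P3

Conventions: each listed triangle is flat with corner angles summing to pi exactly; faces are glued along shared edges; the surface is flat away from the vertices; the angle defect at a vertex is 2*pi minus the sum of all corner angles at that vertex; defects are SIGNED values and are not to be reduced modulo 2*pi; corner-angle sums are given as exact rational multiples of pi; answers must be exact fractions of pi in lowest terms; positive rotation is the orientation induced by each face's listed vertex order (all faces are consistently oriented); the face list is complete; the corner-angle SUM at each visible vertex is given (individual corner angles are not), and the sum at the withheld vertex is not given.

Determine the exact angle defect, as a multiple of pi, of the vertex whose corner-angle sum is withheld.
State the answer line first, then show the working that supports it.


Answer: defect(P3) = (17/24)*pi

V = 6, E = 12, F = 8; chi = V - E + F = 2
Gauss-Bonnet: total defect = 2*pi*chi = 4*pi; visible defects sum to (79/24)*pi


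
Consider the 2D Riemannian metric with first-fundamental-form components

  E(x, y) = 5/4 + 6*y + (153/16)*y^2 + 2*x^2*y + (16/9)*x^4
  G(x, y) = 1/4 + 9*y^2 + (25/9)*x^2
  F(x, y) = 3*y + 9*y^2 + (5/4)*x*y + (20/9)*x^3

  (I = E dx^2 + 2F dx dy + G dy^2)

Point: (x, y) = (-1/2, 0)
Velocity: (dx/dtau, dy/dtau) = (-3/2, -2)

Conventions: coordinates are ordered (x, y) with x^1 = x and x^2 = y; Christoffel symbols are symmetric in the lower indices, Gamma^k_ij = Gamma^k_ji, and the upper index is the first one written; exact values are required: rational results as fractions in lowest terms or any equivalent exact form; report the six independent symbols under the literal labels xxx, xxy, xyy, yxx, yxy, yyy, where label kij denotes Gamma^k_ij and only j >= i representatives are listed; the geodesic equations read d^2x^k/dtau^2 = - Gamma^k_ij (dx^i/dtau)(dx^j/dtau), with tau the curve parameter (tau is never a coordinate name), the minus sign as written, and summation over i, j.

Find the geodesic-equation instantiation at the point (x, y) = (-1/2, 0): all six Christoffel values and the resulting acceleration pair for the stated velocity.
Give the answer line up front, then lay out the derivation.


Answer: Gamma_xxx = -557/783, Gamma_xxy = 1739/783, Gamma_xyy = 4607/1566, Gamma_yxx = -2953/1566, Gamma_yxy = -640/783, Gamma_yyy = 1355/1566; accelerations (d^2x/dtau^2, d^2y/dtau^2) = (-73579/3132, 35617/6264)

E = 49/36, F = -5/18, G = 17/18 at the point
E_x = -8/9, E_y = 13/2, F_x = 5/3, F_y = 19/8, G_x = -25/9, G_y = 0
EG - F^2 = 29/24;  g^inv = (24/29) * [[17/18, 5/18], [5/18, 49/36]]
first-kind symbols [ij,l] = (1/2)(d_i g_jl + d_j g_il - d_l g_ij): [xx,x] = E_x/2 = -4/9, [xx,y] = F_x - E_y/2 = -19/12, [xy,x] = E_y/2 = 13/4, [xy,y] = G_x/2 = -25/18, [yy,x] = F_y - G_x/2 = 271/72, [yy,y] = G_y/2 = 0
Gamma^x_ij = (G*[ij,x] - F*[ij,y])/(EG - F^2), Gamma^y_ij = (E*[ij,y] - F*[ij,x])/(EG - F^2)
Gamma_xxx = -557/783, Gamma_xxy = 1739/783, Gamma_xyy = 4607/1566, Gamma_yxx = -2953/1566, Gamma_yxy = -640/783, Gamma_yyy = 1355/1566
d^2x/dtau^2 = -(Gamma_xxx*(-3/2)^2 + 2*Gamma_xxy*(-3/2)*(-2) + Gamma_xyy*(-2)^2) = -73579/3132
d^2y/dtau^2 = -(Gamma_yxx*(-3/2)^2 + 2*Gamma_yxy*(-3/2)*(-2) + Gamma_yyy*(-2)^2) = 35617/6264


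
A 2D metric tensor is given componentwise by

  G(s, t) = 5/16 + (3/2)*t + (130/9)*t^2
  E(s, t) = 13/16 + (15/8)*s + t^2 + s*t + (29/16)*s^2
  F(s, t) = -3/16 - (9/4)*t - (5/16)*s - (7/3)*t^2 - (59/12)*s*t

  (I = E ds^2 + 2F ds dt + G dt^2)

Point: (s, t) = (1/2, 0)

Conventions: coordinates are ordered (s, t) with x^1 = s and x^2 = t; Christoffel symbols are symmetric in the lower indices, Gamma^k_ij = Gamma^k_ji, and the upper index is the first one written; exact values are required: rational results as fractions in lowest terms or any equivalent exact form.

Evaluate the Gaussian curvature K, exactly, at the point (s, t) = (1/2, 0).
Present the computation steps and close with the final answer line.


E = 141/64, F = -11/32, G = 5/16, EG - F^2 = 73/128 at the point
E_s = 59/16, E_t = 1/2, F_s = -5/16, F_t = -113/24, G_s = 0, G_t = 3/2
E_tt = 2, F_st = -59/12, G_ss = 0
K follows from Brioschi's formula, (det M1 - det M2)/(EG - F^2)^2.
M1 = [[-E_tt/2 + F_st - G_ss/2, E_s/2, F_s - E_t/2], [F_t - G_s/2, E, F], [G_t/2, F, G]] = [[-71/12, 59/32, -9/16], [-113/24, 141/64, -11/32], [3/4, -11/32, 5/16]]; det M1 = -1717/1536
M2 = [[0, E_t/2, G_s/2], [E_t/2, E, F], [G_s/2, F, G]] = [[0, 1/4, 0], [1/4, 141/64, -11/32], [0, -11/32, 5/16]]; det M2 = -5/256
det M1 - det M2 = -1687/1536; K = -1687/1536 / (73/128)^2 = -53984/15987

Answer: K = -53984/15987


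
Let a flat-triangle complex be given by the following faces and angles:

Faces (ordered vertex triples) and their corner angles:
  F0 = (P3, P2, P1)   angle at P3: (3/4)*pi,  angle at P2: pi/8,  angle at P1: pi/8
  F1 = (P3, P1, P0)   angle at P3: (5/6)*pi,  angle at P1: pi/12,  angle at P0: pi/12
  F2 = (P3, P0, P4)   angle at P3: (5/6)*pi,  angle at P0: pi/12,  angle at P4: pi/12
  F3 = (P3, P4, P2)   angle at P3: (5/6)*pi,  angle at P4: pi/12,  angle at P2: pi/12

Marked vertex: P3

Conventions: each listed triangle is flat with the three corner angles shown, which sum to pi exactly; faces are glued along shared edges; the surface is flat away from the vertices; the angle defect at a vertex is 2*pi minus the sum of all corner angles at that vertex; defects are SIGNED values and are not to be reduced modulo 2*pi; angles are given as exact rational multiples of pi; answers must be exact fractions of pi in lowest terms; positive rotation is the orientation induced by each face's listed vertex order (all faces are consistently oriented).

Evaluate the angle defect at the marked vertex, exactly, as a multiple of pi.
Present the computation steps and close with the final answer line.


Sum of corner angles at P3: (13/4)*pi
defect = 2*pi - (13/4)*pi

Answer: defect(P3) = (-5/4)*pi


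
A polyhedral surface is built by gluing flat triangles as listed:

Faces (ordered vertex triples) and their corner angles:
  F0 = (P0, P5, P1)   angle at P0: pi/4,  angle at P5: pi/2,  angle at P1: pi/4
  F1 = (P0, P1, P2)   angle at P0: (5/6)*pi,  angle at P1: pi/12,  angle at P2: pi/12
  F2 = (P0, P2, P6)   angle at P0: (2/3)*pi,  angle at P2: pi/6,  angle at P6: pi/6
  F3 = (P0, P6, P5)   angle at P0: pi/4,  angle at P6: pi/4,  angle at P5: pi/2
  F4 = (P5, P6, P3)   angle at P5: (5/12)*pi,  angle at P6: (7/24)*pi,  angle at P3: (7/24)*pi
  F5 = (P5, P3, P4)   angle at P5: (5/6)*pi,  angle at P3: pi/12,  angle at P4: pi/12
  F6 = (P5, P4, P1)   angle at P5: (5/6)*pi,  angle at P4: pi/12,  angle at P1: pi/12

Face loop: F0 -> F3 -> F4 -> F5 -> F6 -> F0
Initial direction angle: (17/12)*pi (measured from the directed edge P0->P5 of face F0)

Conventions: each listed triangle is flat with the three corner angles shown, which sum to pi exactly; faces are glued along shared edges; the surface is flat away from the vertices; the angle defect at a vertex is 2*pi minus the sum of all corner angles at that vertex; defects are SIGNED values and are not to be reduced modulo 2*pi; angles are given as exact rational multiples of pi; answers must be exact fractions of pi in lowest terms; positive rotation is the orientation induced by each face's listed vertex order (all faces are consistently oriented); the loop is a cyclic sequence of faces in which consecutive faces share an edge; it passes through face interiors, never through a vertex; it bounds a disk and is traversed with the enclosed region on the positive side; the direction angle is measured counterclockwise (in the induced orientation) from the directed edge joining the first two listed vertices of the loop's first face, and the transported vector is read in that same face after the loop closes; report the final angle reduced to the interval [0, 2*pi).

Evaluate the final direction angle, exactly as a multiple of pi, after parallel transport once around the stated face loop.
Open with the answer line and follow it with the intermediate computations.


Answer: final direction angle = pi/3

enclosed vertex P5: corner angles sum to (37/12)*pi, defect = 2*pi - (37/12)*pi = (-13/12)*pi
transport around the loop rotates by the sum of enclosed defects; add to the initial angle mod 2*pi
final angle = (17/12)*pi - (13/12)*pi = pi/3 (mod 2*pi)


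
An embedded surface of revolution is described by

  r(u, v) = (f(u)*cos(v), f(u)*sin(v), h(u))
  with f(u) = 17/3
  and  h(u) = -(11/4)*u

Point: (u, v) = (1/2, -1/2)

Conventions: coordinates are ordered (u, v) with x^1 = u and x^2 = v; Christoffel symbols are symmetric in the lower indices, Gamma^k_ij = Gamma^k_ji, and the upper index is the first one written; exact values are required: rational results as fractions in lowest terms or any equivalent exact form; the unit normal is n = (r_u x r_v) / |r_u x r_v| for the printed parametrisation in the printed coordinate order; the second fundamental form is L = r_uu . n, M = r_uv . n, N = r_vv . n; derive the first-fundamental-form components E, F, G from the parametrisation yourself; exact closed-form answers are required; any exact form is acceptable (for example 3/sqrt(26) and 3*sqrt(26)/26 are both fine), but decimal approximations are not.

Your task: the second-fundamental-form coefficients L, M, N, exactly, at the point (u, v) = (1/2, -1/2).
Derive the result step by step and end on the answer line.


f = 17/3, f' = 0, f'' = 0, h' = -11/4, h'' = 0
E = 121/16, F = 0, G = 289/9; answer radicand W^2 = 121/16
unnormalised second-form numerators: l = 0, m = 0, n = -187/12; L = l/sqrt(121/16), and similarly M = m/sqrt(W^2), N = n/sqrt(W^2)

Answer: L = 0, M = 0, N = -17/3


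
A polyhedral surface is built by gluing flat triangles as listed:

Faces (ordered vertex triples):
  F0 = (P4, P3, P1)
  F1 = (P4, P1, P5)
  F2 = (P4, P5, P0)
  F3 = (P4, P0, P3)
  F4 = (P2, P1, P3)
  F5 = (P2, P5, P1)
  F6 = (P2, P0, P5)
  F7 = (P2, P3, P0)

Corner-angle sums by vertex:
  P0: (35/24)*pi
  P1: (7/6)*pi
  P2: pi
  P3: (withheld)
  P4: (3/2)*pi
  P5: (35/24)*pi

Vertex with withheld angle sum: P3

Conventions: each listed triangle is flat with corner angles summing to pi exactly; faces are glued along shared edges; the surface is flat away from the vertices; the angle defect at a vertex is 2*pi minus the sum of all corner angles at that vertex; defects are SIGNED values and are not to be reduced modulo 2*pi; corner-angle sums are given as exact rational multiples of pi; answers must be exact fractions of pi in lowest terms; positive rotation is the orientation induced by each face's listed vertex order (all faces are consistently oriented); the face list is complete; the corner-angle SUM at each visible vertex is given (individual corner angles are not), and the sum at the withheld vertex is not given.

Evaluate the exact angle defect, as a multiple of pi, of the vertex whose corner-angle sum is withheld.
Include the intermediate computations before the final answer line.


V = 6, E = 12, F = 8; chi = V - E + F = 2
Gauss-Bonnet: total defect = 2*pi*chi = 4*pi; visible defects sum to (41/12)*pi

Answer: defect(P3) = (7/12)*pi


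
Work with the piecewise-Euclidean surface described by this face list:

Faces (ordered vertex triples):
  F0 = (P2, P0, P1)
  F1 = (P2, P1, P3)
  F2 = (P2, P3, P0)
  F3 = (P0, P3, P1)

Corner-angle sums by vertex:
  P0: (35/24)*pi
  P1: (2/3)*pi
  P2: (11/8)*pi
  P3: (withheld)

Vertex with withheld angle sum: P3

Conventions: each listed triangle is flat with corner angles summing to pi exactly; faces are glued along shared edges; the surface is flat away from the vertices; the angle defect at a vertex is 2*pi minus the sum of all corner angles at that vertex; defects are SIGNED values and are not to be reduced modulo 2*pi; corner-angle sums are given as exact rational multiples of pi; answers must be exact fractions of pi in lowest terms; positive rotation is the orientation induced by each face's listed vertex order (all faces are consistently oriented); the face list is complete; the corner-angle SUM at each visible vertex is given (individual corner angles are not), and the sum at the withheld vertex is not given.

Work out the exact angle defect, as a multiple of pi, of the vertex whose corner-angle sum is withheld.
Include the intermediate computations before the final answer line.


V = 4, E = 6, F = 4; chi = V - E + F = 2
Gauss-Bonnet: total defect = 2*pi*chi = 4*pi; visible defects sum to (5/2)*pi

Answer: defect(P3) = (3/2)*pi


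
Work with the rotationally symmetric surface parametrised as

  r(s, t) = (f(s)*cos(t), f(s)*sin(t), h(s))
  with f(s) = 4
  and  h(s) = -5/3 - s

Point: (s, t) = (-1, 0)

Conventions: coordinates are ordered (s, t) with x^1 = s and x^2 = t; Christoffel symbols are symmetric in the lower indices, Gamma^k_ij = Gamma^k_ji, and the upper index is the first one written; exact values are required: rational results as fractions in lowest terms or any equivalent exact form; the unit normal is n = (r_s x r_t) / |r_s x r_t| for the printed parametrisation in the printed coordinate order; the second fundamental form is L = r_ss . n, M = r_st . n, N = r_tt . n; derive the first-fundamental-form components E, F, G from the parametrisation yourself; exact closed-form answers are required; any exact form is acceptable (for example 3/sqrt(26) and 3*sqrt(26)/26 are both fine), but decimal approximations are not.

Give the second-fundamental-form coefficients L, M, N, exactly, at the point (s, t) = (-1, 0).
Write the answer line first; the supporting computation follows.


Answer: L = 0, M = 0, N = -4

f = 4, f' = 0, f'' = 0, h' = -1, h'' = 0
E = 1, F = 0, G = 16; answer radicand W^2 = 1
unnormalised second-form numerators: l = 0, m = 0, n = -4; L = l/sqrt(1), and similarly M = m/sqrt(W^2), N = n/sqrt(W^2)


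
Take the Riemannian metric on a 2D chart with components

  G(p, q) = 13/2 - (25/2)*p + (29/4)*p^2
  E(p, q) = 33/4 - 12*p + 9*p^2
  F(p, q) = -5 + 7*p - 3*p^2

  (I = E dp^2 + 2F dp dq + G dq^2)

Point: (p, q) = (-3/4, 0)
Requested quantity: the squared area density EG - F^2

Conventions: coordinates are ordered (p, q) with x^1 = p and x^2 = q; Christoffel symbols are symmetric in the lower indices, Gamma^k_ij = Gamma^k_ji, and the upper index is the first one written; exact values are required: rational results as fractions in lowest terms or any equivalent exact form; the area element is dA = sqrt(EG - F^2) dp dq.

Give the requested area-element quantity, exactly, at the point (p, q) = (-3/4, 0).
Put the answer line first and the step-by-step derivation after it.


Answer: EG - F^2 = 309965/1024

E = 357/16, F = -191/16, G = 1277/64; EG - F^2 = 309965/1024


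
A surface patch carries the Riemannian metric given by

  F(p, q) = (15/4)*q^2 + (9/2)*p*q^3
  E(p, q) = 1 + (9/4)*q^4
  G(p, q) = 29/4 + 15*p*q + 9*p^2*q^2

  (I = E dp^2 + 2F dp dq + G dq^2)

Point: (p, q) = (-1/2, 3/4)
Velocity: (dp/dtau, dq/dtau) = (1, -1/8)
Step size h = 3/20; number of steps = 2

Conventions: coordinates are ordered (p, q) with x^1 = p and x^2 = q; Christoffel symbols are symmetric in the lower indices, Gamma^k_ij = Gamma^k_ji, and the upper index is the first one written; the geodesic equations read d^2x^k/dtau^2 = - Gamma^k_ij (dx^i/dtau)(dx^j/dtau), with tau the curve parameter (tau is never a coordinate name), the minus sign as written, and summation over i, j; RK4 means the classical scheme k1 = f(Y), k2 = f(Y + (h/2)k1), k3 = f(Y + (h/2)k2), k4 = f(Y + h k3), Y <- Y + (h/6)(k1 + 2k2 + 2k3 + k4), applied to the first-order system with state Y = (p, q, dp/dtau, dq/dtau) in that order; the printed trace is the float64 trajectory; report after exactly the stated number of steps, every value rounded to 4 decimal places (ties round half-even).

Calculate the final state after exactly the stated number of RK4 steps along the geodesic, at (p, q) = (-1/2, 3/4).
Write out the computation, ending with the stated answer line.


f(Y) = (dp/dtau, dq/dtau, -Gamma^p_ij Y'^i Y'^j, -Gamma^q_ij Y'^i Y'^j) with the Gammas evaluated at the stage position; h = 0.150000; intermediate values shown to 6 dp
step 0: p = -0.5000, q = 0.7500, dp/dtau = 1.0000, dq/dtau = -0.1250
step 1:
  k1: at (p, q) = (-0.500000, 0.750000), (dp/dtau, dq/dtau) = (1.000000, -0.125000); Gamma_ppp = 0.000000, Gamma_ppq = 0.526972, Gamma_pqq = -0.351315, Gamma_qpp = 0.000000, Gamma_qpq = 0.858769, Gamma_qqq = -0.572513; k1 = (1.000000, -0.125000, 0.137232, 0.223638)
  k2: at (p, q) = (-0.425000, 0.740625), (dp/dtau, dq/dtau) = (1.010292, -0.108227); Gamma_ppp = 0.000000, Gamma_ppq = 0.446191, Gamma_pqq = -0.256042, Gamma_qpp = 0.000000, Gamma_qpq = 0.843645, Gamma_qqq = -0.484117; k2 = (1.010292, -0.108227, 0.100573, 0.190161)
  k3: at (p, q) = (-0.424228, 0.741883), (dp/dtau, dq/dtau) = (1.007543, -0.110738); Gamma_ppp = 0.000000, Gamma_ppq = 0.447926, Gamma_pqq = -0.256136, Gamma_qpp = 0.000000, Gamma_qpq = 0.844117, Gamma_qqq = -0.482688; k3 = (1.007543, -0.110738, 0.103094, 0.194281)
  k4: at (p, q) = (-0.348869, 0.733389), (dp/dtau, dq/dtau) = (1.015464, -0.095858); Gamma_ppp = 0.000000, Gamma_ppq = 0.381554, Gamma_pqq = -0.181503, Gamma_qpp = 0.000000, Gamma_qpq = 0.819315, Gamma_qqq = -0.389743; k4 = (1.015464, -0.095858, 0.075949, 0.163086)
  Y <- Y + (h/6)(k1 + 2k2 + 2k3 + k4): p = -0.3487, q = 0.7335, dp/dtau = 1.0155, dq/dtau = -0.0961
step 2:
  k1: at (p, q) = (-0.348722, 0.733530), (dp/dtau, dq/dtau) = (1.015513, -0.096110); Gamma_ppp = 0.000000, Gamma_ppq = 0.381683, Gamma_pqq = -0.181453, Gamma_qpp = 0.000000, Gamma_qpq = 0.819360, Gamma_qqq = -0.389525; k1 = (1.015513, -0.096110, 0.076181, 0.163538)
  k2: at (p, q) = (-0.272558, 0.726322), (dp/dtau, dq/dtau) = (1.021226, -0.083844); Gamma_ppp = 0.000000, Gamma_ppq = 0.327841, Gamma_pqq = -0.123025, Gamma_qpp = 0.000000, Gamma_qpq = 0.789696, Gamma_qqq = -0.296340; k2 = (1.021226, -0.083844, 0.057007, 0.137317)
  k3: at (p, q) = (-0.272130, 0.727242), (dp/dtau, dq/dtau) = (1.019788, -0.085811); Gamma_ppp = 0.000000, Gamma_ppq = 0.328845, Gamma_pqq = -0.123052, Gamma_qpp = 0.000000, Gamma_qpq = 0.790189, Gamma_qqq = -0.295684; k3 = (1.019788, -0.085811, 0.058460, 0.140475)
  k4: at (p, q) = (-0.195753, 0.720659), (dp/dtau, dq/dtau) = (1.024282, -0.075039); Gamma_ppp = 0.000000, Gamma_ppq = 0.284502, Gamma_pqq = -0.077280, Gamma_qpp = 0.000000, Gamma_qpq = 0.758450, Gamma_qqq = -0.206019; k4 = (1.024282, -0.075039, 0.044169, 0.117750)
  Y <- Y + (h/6)(k1 + 2k2 + 2k3 + k4): p = -0.1957, q = 0.7208, dp/dtau = 1.0243, dq/dtau = -0.0752

Answer: p = -0.1957, q = 0.7208, dp/dtau = 1.0243, dq/dtau = -0.0752


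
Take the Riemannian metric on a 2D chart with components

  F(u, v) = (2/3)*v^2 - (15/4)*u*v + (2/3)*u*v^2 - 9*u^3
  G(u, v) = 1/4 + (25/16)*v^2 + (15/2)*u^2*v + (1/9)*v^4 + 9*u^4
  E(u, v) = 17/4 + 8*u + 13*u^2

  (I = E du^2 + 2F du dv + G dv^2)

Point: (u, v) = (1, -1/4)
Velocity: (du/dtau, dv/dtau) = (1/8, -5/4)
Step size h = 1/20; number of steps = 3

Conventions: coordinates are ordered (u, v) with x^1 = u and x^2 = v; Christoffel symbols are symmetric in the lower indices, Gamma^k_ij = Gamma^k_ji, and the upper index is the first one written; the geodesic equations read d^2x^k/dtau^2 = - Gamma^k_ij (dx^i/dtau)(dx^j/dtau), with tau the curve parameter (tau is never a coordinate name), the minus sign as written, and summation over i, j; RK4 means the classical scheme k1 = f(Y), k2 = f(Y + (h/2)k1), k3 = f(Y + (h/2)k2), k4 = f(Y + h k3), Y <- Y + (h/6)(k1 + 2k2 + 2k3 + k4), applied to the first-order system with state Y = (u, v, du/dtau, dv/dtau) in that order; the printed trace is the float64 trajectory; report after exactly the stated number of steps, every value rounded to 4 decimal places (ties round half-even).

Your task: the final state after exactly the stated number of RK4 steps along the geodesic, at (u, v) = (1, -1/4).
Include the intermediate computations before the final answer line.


f(Y) = (du/dtau, dv/dtau, -Gamma^u_ij Y'^i Y'^j, -Gamma^v_ij Y'^i Y'^j) with the Gammas evaluated at the stage position; h = 0.050000; intermediate values shown to 6 dp
step 0: u = 1.0000, v = -0.2500, du/dtau = 0.1250, dv/dtau = -1.2500
step 1:
  k1: at (u, v) = (1.000000, -0.250000), (du/dtau, dv/dtau) = (0.125000, -1.250000); Gamma_uuu = -0.644510, Gamma_uuv = 1.029078, Gamma_uvv = -1.013629, Gamma_vuu = -4.170093, Gamma_vuv = 3.256509, Gamma_vvv = -0.633207; k1 = (0.125000, -1.250000, 1.915453, 2.072202)
  k2: at (u, v) = (1.003125, -0.281250), (du/dtau, dv/dtau) = (0.172886, -1.198195); Gamma_uuu = -0.652696, Gamma_uuv = 1.025468, Gamma_uvv = -1.008827, Gamma_vuu = -4.240694, Gamma_vuv = 3.282677, Gamma_vvv = -0.632997; k2 = (0.172886, -1.198195, 1.892707, 2.395552)
  k3: at (u, v) = (1.004322, -0.279955), (du/dtau, dv/dtau) = (0.172318, -1.190111); Gamma_uuu = -0.652799, Gamma_uuv = 1.027378, Gamma_uvv = -1.011932, Gamma_vuu = -4.226562, Gamma_vuv = 3.278735, Gamma_vvv = -0.635853; k3 = (0.172318, -1.190111, 1.874032, 2.370889)
  k4: at (u, v) = (1.008616, -0.309506), (du/dtau, dv/dtau) = (0.218702, -1.131456); Gamma_uuu = -0.660124, Gamma_uuv = 1.025046, Gamma_uvv = -1.010096, Gamma_vuu = -4.281170, Gamma_vuv = 3.299473, Gamma_vvv = -0.637951; k4 = (0.218702, -1.131456, 1.831988, 2.654386)
  Y <- Y + (h/6)(k1 + 2k2 + 2k3 + k4): u = 1.0086, v = -0.3097, du/dtau = 0.2190, dv/dtau = -1.1312
step 2:
  k1: at (u, v) = (1.008618, -0.309651), (du/dtau, dv/dtau) = (0.219008, -1.131171); Gamma_uuu = -0.660152, Gamma_uuv = 1.025008, Gamma_uvv = -1.010044, Gamma_vuu = -4.281604, Gamma_vuv = 3.299615, Gamma_vvv = -0.637918; k1 = (0.219008, -1.131171, 1.831924, 2.656472)
  k2: at (u, v) = (1.014093, -0.337930), (du/dtau, dv/dtau) = (0.264806, -1.064759); Gamma_uuu = -0.666739, Gamma_uuv = 1.023942, Gamma_uvv = -1.011074, Gamma_vuu = -4.320821, Gamma_vuv = 3.315247, Gamma_vvv = -0.642312; k2 = (0.264806, -1.064759, 1.770430, 2.900679)
  k3: at (u, v) = (1.015238, -0.336270), (du/dtau, dv/dtau) = (0.263268, -1.058654); Gamma_uuu = -0.666807, Gamma_uuv = 1.025970, Gamma_uvv = -1.014238, Gamma_vuu = -4.305568, Gamma_vuv = 3.311016, Gamma_vvv = -0.645207; k3 = (0.263268, -1.058654, 1.754819, 2.867162)
  k4: at (u, v) = (1.021781, -0.362583), (du/dtau, dv/dtau) = (0.306749, -0.987813); Gamma_uuu = -0.672615, Gamma_uuv = 1.026404, Gamma_uvv = -1.018229, Gamma_vuu = -4.327462, Gamma_vuv = 3.321075, Gamma_vvv = -0.651956; k4 = (0.306749, -0.987813, 1.678873, 3.055993)
  Y <- Y + (h/6)(k1 + 2k2 + 2k3 + k4): u = 1.0218, v = -0.3627, du/dtau = 0.3070, dv/dtau = -0.9874
step 3:
  k1: at (u, v) = (1.021800, -0.362699), (du/dtau, dv/dtau) = (0.307018, -0.987437); Gamma_uuu = -0.672637, Gamma_uuv = 1.026392, Gamma_uvv = -1.018225, Gamma_vuu = -4.327641, Gamma_vuv = 3.321139, Gamma_vvv = -0.651964; k1 = (0.307018, -0.987437, 1.678528, 3.057291)
  k2: at (u, v) = (1.029476, -0.387385), (du/dtau, dv/dtau) = (0.348982, -0.911004); Gamma_uuu = -0.677803, Gamma_uuv = 1.028391, Gamma_uvv = -1.025228, Gamma_vuu = -4.332561, Gamma_vuv = 3.325844, Gamma_vvv = -0.661154; k2 = (0.348982, -0.911004, 1.587314, 3.191095)
  k3: at (u, v) = (1.030525, -0.385474), (du/dtau, dv/dtau) = (0.346701, -0.907659); Gamma_uuu = -0.677870, Gamma_uuv = 1.030445, Gamma_uvv = -1.028326, Gamma_vuu = -4.317404, Gamma_vuv = 3.321655, Gamma_vvv = -0.663946; k3 = (0.346701, -0.907659, 1.577197, 3.156509)
  k4: at (u, v) = (1.039135, -0.408082), (du/dtau, dv/dtau) = (0.385878, -0.829611); Gamma_uuu = -0.682427, Gamma_uuv = 1.034049, Gamma_uvv = -1.038182, Gamma_vuu = -4.305945, Gamma_vuv = 3.321222, Gamma_vvv = -0.675348; k4 = (0.385878, -0.829611, 1.478206, 3.232414)
  Y <- Y + (h/6)(k1 + 2k2 + 2k3 + k4): u = 1.0392, v = -0.4082, du/dtau = 0.3861, dv/dtau = -0.8292

Answer: u = 1.0392, v = -0.4082, du/dtau = 0.3861, dv/dtau = -0.8292
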